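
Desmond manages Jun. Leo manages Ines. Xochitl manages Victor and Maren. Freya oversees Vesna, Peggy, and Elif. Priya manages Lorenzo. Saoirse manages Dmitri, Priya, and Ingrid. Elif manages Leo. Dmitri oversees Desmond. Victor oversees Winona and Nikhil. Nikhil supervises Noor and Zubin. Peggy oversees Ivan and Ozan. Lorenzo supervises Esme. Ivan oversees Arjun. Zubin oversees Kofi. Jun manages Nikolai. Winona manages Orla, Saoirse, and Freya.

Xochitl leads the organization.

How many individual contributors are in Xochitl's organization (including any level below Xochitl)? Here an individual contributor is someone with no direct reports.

The people in Xochitl's organization with no one reporting to them are Maren, Orla, Ingrid, Esme, Nikolai, Ozan, Arjun, Ines, Vesna, Kofi, Noor. That is 11.

11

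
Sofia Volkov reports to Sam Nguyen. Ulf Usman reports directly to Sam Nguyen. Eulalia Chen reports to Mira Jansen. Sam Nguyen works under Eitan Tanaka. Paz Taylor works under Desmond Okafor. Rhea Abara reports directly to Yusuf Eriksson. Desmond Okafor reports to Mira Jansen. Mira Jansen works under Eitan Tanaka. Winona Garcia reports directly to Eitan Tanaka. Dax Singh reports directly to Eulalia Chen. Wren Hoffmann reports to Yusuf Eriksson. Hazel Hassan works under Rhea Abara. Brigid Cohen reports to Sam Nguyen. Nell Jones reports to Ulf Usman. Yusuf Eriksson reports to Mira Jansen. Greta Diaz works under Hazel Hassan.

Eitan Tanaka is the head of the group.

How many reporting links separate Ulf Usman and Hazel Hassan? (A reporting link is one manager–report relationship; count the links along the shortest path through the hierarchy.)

6

Ulf Usman is 2 levels below Eitan Tanaka, and Hazel Hassan is 4 levels below Eitan Tanaka (their lowest common manager). The shortest path runs up from Ulf Usman to Eitan Tanaka and back down to Hazel Hassan: 2 + 4 = 6 links.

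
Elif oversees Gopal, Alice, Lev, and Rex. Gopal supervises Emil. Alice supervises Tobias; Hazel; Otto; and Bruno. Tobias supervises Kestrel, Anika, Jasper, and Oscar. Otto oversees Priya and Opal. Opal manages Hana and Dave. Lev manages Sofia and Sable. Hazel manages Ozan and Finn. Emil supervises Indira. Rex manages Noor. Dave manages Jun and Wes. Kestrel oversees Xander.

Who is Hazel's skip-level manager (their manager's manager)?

Hazel reports to Alice, and Alice reports to Elif. So Hazel's skip-level manager is Elif.

Elif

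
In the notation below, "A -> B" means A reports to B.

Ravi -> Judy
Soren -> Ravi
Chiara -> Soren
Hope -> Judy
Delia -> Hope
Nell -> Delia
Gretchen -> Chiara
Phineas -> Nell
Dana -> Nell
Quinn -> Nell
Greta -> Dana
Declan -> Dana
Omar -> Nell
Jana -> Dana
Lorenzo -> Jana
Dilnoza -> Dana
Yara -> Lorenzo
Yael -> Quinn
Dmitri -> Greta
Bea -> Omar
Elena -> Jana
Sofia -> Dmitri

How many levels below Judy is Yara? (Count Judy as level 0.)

7

Chain from Yara up to Judy: Yara → Lorenzo → Jana → Dana → Nell → Delia → Hope → Judy. That is 7 steps up, so Yara is 7 levels below Judy.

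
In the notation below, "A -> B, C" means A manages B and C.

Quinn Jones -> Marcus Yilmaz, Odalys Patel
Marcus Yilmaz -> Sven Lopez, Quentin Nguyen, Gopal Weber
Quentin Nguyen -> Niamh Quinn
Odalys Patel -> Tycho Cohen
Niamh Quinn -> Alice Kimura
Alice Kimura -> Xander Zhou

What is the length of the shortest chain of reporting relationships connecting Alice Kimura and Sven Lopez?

4

Alice Kimura is 3 levels below Marcus Yilmaz, and Sven Lopez is 1 level below Marcus Yilmaz (their lowest common manager). The shortest path runs up from Alice Kimura to Marcus Yilmaz and back down to Sven Lopez: 3 + 1 = 4 links.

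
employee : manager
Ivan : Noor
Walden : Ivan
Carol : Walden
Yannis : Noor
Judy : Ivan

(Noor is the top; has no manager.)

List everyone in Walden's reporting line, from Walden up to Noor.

Walden -> Ivan -> Noor

Walden reports to Ivan. Ivan reports to Noor. Noor is at the top.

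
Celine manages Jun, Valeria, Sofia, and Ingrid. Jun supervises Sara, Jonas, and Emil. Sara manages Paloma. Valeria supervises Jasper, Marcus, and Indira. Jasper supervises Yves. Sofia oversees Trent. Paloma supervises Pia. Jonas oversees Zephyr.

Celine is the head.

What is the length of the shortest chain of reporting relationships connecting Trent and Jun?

3

Trent is 2 levels below Celine, and Jun is 1 level below Celine (their lowest common manager). The shortest path runs up from Trent to Celine and back down to Jun: 2 + 1 = 3 links.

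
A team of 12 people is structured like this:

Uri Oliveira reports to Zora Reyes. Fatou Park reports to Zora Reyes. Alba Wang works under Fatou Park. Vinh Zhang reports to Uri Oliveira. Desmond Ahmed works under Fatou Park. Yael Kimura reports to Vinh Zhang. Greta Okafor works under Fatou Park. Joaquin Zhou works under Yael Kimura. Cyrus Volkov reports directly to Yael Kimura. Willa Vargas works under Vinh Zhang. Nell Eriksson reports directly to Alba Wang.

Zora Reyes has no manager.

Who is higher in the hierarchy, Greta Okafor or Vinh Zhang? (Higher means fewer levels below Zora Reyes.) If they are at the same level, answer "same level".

Both Greta Okafor and Vinh Zhang are 2 levels below Zora Reyes.

same level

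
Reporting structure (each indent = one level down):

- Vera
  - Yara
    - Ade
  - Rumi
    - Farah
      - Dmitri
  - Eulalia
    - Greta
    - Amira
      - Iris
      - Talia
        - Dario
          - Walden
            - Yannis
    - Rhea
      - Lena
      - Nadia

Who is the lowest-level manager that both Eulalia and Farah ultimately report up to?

Eulalia's chain of managers is Vera. Farah's chain of managers is Rumi, Vera. The first manager that appears in both chains is Vera.

Vera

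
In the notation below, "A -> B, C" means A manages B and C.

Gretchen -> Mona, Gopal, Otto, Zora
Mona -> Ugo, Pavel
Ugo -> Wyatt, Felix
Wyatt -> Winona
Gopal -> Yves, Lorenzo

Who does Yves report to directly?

Gopal

Yves reports directly to Gopal.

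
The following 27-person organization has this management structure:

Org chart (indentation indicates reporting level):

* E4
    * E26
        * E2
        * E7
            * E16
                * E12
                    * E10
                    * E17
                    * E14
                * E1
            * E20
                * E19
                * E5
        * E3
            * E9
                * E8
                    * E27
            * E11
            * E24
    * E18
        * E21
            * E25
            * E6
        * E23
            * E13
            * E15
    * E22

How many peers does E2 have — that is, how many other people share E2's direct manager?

E2 reports to E26. E26's other direct reports are E7, E3 — 2 peers.

2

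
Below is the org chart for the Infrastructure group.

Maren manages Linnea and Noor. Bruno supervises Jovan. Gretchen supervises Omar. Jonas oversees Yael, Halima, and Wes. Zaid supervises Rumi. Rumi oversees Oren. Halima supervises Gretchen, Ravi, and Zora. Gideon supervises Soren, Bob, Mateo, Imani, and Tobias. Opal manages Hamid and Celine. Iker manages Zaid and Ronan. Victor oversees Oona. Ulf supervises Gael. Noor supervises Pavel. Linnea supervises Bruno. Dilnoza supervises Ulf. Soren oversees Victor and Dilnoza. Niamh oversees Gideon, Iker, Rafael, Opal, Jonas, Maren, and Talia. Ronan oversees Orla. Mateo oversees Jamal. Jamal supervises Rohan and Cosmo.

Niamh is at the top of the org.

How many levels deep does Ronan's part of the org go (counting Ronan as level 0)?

The longest chain under Ronan runs Ronan → Orla, which is 1 level below Ronan.

1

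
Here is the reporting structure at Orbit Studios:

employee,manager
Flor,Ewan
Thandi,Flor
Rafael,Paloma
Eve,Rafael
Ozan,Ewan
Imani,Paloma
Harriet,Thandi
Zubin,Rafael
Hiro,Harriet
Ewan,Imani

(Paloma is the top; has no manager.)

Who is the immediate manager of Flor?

Ewan

Flor reports directly to Ewan.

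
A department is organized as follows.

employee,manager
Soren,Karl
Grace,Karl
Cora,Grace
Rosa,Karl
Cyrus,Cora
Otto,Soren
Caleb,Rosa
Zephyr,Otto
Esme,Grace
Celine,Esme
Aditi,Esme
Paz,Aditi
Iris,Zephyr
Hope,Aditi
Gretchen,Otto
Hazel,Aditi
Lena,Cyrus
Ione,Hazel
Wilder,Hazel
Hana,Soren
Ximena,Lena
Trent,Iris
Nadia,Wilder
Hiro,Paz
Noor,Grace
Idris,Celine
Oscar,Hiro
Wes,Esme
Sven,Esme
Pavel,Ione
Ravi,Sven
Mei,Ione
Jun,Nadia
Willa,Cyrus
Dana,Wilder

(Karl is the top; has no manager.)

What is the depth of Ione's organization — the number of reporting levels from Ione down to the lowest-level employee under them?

1

The longest chain under Ione runs Ione → Mei, which is 1 level below Ione.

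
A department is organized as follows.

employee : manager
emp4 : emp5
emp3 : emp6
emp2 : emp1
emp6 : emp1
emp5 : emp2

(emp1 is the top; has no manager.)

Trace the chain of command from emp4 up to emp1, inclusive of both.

emp4 reports to emp5. emp5 reports to emp2. emp2 reports to emp1. emp1 is at the top.

emp4 -> emp5 -> emp2 -> emp1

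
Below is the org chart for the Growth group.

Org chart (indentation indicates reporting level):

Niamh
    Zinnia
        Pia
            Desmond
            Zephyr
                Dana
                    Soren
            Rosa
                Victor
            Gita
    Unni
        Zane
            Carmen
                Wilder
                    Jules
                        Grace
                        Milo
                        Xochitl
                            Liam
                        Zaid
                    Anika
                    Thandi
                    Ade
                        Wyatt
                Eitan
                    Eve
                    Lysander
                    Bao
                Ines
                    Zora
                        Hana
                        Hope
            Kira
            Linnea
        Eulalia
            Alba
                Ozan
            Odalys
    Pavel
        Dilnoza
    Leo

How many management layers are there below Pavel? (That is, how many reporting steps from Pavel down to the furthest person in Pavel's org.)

The longest chain under Pavel runs Pavel → Dilnoza, which is 1 level below Pavel.

1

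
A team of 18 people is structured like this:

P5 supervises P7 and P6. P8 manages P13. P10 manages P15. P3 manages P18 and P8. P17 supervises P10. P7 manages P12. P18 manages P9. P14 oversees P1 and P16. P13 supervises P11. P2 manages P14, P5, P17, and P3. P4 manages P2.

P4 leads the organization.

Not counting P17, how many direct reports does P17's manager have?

3

P17 reports to P2. P2's other direct reports are P3, P5, P14 — 3 peers.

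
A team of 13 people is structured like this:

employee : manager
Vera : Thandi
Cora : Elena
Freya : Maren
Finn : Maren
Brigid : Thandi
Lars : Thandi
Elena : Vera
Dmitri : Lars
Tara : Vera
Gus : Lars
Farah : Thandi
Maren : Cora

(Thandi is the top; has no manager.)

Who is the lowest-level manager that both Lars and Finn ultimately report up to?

Lars's chain of managers is Thandi. Finn's chain of managers is Maren, Cora, Elena, Vera, Thandi. The first manager that appears in both chains is Thandi.

Thandi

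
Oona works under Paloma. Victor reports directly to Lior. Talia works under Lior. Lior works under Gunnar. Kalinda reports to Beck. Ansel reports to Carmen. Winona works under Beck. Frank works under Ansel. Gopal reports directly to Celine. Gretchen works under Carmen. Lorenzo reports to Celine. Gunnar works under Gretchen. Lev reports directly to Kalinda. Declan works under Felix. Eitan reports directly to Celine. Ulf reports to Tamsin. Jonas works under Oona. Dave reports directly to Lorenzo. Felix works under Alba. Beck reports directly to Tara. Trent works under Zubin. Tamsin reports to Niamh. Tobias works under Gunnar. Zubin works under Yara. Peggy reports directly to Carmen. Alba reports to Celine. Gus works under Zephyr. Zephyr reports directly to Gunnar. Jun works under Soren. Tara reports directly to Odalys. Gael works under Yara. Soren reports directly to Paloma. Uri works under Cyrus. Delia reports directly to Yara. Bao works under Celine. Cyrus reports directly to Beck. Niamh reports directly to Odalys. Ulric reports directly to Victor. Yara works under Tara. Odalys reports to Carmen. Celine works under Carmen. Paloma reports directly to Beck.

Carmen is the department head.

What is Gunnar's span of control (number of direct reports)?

Gunnar directly manages Zephyr, Lior, Tobias. That is 3 direct reports.

3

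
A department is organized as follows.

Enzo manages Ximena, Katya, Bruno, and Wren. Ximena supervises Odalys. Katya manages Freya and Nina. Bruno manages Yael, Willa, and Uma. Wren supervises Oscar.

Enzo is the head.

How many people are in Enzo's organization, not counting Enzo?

11

Enzo directly manages Ximena, Katya, Bruno, Wren. Under Ximena: Odalys (1). Under Katya: Nina, Freya (2). Under Bruno: Uma, Willa, Yael (3). Under Wren: Oscar (1). So Enzo's organization is 4 direct reports plus everyone under them: 2 + 3 + 4 + 2 = 11.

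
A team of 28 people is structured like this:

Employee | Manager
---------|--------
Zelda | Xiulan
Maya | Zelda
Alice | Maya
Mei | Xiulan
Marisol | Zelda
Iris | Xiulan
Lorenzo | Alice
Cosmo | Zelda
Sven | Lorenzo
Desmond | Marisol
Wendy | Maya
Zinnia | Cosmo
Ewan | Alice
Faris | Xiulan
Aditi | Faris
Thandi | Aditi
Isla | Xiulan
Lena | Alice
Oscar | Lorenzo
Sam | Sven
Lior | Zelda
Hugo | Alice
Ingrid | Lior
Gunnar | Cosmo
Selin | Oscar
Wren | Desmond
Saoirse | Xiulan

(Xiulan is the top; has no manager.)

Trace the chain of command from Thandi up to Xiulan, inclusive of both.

Thandi reports to Aditi. Aditi reports to Faris. Faris reports to Xiulan. Xiulan is at the top.

Thandi -> Aditi -> Faris -> Xiulan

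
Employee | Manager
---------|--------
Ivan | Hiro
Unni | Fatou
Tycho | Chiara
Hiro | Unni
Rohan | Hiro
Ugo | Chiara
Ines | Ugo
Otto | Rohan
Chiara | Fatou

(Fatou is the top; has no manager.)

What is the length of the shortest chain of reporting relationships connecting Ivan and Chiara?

4

Ivan is 3 levels below Fatou, and Chiara is 1 level below Fatou (their lowest common manager). The shortest path runs up from Ivan to Fatou and back down to Chiara: 3 + 1 = 4 links.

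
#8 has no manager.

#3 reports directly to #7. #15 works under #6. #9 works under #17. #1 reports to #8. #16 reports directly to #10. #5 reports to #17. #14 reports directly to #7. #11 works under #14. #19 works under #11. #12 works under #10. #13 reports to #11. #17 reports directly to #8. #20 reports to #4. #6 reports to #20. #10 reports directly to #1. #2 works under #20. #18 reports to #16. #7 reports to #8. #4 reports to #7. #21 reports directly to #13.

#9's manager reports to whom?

#8

#9 reports to #17, and #17 reports to #8. So #9's skip-level manager is #8.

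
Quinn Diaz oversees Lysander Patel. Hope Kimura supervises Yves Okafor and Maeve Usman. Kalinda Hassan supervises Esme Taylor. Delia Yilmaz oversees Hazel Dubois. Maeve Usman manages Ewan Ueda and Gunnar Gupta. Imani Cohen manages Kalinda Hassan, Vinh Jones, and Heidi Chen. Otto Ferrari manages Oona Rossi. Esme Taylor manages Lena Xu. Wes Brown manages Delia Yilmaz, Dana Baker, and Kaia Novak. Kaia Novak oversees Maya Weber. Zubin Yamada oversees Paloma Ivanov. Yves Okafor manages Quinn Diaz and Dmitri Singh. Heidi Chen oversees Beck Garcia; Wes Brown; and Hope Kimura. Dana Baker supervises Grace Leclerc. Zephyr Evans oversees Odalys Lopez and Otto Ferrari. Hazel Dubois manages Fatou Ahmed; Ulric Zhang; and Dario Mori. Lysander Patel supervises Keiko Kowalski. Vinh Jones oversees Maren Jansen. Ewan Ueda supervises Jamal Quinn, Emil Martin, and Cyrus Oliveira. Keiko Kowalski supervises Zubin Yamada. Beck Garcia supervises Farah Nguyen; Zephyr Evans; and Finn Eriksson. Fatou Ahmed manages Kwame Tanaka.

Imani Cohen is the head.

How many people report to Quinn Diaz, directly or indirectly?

4

Quinn Diaz directly manages Lysander Patel. Under Lysander Patel: Keiko Kowalski, Zubin Yamada, Paloma Ivanov (3). That's 4 in total.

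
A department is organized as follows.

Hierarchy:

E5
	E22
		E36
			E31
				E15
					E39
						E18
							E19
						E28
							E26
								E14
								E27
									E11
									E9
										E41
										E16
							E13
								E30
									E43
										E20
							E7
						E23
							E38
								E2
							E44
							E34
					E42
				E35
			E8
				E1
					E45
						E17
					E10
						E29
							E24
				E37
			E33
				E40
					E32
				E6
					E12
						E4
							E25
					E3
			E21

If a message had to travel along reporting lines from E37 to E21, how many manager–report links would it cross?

E37 is 2 levels below E36, and E21 is 1 level below E36 (their lowest common manager). The shortest path runs up from E37 to E36 and back down to E21: 2 + 1 = 3 links.

3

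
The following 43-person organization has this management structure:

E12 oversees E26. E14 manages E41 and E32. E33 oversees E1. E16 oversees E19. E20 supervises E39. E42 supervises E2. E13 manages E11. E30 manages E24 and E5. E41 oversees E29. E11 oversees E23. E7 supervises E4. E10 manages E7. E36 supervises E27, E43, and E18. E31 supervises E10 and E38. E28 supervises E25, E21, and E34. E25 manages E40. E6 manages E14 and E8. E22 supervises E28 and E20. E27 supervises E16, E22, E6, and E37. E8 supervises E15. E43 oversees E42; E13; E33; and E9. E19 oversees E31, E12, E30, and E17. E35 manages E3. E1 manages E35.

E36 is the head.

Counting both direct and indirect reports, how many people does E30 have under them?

2

E30 directly manages E24, E5. E24 has no reports. E5 has no reports. So E30's organization is 2 direct reports plus everyone under them: 1 + 1 = 2.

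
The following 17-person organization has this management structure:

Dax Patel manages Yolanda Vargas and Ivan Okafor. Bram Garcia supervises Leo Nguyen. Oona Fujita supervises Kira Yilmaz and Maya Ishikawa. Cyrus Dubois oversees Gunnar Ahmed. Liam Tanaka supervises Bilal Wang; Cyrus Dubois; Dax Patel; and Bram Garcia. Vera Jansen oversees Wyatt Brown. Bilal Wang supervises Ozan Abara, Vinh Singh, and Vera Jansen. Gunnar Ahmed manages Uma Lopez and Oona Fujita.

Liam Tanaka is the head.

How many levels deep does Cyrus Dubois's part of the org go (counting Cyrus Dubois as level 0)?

3

The longest chain under Cyrus Dubois runs Cyrus Dubois → Gunnar Ahmed → Oona Fujita → Kira Yilmaz, which is 3 levels below Cyrus Dubois.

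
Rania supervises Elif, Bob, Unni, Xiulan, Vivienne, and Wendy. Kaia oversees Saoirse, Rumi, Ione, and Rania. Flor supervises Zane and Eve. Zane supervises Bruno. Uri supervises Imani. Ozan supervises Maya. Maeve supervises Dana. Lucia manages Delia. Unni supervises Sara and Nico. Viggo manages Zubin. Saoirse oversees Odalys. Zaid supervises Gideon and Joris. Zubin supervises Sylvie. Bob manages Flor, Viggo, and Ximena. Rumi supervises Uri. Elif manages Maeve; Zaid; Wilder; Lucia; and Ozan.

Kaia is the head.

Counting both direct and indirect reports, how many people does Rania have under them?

26

Rania directly manages Elif, Bob, Unni, Xiulan, Vivienne, Wendy. Under Elif: Wilder, Lucia, Delia, Maeve, Dana, Zaid, Gideon, Joris, Ozan, Maya (10). Under Bob: Flor, Eve, Zane, Bruno, Ximena, Viggo, Zubin, Sylvie (8). Under Unni: Nico, Sara (2). Xiulan has no reports. Vivienne has no reports. Wendy has no reports. So Rania's organization is 6 direct reports plus everyone under them: 11 + 9 + 3 + 1 + 1 + 1 = 26.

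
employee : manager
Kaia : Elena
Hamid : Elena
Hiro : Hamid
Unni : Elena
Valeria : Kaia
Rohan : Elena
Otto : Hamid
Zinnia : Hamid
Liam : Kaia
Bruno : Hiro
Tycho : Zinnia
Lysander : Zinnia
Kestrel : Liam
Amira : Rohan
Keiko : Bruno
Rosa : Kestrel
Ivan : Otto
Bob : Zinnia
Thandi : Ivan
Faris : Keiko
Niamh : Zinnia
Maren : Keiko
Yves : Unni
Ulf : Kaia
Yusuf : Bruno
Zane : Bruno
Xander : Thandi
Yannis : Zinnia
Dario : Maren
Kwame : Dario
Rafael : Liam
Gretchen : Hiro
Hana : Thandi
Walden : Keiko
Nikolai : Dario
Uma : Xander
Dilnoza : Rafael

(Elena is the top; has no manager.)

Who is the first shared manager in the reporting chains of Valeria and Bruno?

Valeria's chain of managers is Kaia, Elena. Bruno's chain of managers is Hiro, Hamid, Elena. The first manager that appears in both chains is Elena.

Elena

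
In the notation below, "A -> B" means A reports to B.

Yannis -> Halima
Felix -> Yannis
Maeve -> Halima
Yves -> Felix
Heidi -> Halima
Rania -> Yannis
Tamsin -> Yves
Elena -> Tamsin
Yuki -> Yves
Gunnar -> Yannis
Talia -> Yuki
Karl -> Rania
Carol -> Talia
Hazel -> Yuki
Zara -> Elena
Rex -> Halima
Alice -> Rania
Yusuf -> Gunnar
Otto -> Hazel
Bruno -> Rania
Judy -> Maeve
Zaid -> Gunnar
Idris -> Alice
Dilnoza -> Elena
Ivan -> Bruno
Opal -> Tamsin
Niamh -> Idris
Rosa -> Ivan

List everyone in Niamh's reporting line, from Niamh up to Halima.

Niamh -> Idris -> Alice -> Rania -> Yannis -> Halima

Niamh reports to Idris. Idris reports to Alice. Alice reports to Rania. Rania reports to Yannis. Yannis reports to Halima. Halima is at the top.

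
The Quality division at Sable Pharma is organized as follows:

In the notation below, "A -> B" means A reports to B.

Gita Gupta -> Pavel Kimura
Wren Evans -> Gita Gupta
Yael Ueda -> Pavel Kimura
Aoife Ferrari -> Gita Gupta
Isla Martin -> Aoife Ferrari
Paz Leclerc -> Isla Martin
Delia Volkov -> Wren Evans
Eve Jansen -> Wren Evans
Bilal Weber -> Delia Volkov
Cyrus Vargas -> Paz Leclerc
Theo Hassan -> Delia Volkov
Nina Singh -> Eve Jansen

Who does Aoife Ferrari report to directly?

Aoife Ferrari reports directly to Gita Gupta.

Gita Gupta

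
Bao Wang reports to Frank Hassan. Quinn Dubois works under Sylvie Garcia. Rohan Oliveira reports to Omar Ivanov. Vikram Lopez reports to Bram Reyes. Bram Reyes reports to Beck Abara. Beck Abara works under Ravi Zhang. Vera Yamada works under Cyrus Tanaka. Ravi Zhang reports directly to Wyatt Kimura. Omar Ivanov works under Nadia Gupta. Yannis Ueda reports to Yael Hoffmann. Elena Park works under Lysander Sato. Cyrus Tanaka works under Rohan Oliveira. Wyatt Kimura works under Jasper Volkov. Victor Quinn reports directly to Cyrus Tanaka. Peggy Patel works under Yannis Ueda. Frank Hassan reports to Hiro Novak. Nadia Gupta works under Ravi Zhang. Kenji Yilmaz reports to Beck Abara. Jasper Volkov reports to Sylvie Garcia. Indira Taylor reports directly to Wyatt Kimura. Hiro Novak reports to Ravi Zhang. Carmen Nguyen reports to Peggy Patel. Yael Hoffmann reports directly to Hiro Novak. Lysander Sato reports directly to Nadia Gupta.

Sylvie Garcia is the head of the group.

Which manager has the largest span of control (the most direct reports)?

Ravi Zhang

Direct-report counts: Sylvie Garcia has 2; Jasper Volkov has 1; Wyatt Kimura has 2; Ravi Zhang has 3; Beck Abara has 2; Bram Reyes has 1; Hiro Novak has 2; Yael Hoffmann has 1; Yannis Ueda has 1; Peggy Patel has 1; Frank Hassan has 1; Nadia Gupta has 2; Omar Ivanov has 1; Rohan Oliveira has 1; Cyrus Tanaka has 2; Lysander Sato has 1. The largest is 3, held by Ravi Zhang.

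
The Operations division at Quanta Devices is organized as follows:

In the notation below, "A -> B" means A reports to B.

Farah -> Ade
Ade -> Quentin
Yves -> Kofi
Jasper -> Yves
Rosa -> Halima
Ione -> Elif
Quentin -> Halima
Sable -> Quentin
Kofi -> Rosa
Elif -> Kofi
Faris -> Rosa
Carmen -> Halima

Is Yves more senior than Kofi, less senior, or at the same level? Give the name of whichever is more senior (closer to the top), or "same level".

Kofi

Yves is 3 levels below Halima; Kofi is 2. Kofi is higher.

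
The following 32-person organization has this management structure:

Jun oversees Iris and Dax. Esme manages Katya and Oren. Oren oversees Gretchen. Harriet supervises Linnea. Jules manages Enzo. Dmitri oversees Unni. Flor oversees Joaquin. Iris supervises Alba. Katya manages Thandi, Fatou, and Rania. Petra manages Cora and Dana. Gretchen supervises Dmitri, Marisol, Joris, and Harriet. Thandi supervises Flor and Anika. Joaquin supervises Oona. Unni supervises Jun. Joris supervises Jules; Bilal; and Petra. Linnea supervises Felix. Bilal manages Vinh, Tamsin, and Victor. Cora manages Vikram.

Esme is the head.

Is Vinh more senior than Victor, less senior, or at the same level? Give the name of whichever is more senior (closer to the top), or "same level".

Both Vinh and Victor are 5 levels below Esme.

same level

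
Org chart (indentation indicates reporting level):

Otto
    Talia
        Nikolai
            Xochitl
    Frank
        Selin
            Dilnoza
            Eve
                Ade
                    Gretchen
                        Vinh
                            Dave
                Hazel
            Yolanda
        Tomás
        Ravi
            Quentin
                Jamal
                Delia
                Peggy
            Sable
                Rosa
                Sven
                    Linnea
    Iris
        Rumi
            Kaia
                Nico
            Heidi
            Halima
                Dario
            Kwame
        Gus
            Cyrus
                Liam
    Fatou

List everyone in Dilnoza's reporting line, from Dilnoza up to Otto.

Dilnoza -> Selin -> Frank -> Otto

Dilnoza reports to Selin. Selin reports to Frank. Frank reports to Otto. Otto is at the top.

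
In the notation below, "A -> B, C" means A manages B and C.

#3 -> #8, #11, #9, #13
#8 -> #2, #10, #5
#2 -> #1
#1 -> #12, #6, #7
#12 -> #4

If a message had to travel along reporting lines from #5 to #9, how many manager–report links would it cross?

#5 is 2 levels below #3, and #9 is 1 level below #3 (their lowest common manager). The shortest path runs up from #5 to #3 and back down to #9: 2 + 1 = 3 links.

3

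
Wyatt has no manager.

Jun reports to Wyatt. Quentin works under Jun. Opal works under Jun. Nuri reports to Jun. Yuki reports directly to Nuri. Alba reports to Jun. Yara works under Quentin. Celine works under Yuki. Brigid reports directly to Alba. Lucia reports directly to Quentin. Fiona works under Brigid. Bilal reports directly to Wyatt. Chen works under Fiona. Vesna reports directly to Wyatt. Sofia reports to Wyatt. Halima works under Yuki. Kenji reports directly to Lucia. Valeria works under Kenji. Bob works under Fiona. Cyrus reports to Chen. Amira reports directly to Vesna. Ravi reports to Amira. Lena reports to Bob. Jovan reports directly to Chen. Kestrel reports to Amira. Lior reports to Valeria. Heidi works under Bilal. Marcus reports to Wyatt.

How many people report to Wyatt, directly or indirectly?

Wyatt directly manages Jun, Bilal, Vesna, Sofia, Marcus. Under Jun: Alba, Brigid, Fiona, Bob, Lena, Chen, Jovan, Cyrus, Nuri, Yuki, Halima, Celine, Opal, Quentin, Lucia, Kenji, Valeria, Lior, Yara (19). Under Bilal: Heidi (1). Under Vesna: Amira, Kestrel, Ravi (3). Sofia has no reports. Marcus has no reports. So Wyatt's organization is 5 direct reports plus everyone under them: 20 + 2 + 4 + 1 + 1 = 28.

28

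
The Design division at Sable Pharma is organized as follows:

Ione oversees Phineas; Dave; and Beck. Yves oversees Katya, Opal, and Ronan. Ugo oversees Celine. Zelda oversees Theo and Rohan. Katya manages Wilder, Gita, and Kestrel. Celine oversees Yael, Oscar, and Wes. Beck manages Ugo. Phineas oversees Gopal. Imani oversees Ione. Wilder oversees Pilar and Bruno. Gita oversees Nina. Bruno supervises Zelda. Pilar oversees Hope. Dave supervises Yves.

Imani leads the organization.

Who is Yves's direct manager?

Yves reports directly to Dave.

Dave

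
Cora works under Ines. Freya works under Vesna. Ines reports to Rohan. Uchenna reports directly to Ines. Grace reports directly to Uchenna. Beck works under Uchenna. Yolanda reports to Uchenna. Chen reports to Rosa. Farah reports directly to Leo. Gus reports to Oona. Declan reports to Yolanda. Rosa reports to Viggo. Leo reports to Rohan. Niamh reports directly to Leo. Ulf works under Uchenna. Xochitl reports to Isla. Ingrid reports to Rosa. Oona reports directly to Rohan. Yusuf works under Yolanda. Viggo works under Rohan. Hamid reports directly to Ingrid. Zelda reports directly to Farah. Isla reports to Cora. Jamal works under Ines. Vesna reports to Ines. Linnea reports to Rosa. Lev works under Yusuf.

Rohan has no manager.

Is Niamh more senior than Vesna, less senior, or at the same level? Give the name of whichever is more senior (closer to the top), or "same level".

Both Niamh and Vesna are 2 levels below Rohan.

same level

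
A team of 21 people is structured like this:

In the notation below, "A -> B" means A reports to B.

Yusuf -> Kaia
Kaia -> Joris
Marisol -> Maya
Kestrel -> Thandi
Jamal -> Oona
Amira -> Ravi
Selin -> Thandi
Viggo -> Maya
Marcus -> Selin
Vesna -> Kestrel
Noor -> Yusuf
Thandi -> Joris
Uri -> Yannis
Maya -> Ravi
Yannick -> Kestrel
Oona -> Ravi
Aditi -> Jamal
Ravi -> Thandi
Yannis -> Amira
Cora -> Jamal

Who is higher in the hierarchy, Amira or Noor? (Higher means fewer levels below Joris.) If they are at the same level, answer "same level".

Both Amira and Noor are 3 levels below Joris.

same level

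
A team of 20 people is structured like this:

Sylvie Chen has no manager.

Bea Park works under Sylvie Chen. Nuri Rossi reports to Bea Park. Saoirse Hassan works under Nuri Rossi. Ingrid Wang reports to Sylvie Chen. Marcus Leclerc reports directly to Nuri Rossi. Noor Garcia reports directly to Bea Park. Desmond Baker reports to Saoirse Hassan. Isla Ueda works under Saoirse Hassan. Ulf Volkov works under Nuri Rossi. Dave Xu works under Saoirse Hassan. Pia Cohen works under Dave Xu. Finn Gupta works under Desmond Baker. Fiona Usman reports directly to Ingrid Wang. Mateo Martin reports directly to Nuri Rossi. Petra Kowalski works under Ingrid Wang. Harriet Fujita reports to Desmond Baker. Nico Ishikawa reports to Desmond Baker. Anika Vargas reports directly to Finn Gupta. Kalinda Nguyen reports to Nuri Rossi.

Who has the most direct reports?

Direct-report counts: Sylvie Chen has 2; Ingrid Wang has 2; Bea Park has 2; Nuri Rossi has 5; Saoirse Hassan has 3; Dave Xu has 1; Desmond Baker has 3; Finn Gupta has 1. The largest is 5, held by Nuri Rossi.

Nuri Rossi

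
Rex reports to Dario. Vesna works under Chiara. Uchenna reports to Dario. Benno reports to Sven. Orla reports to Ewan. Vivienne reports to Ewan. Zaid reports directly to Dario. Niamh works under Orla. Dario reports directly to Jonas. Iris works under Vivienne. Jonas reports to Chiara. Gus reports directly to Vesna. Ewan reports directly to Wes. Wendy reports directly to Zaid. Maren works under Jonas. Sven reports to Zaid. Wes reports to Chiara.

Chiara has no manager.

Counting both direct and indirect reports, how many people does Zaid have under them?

3

Zaid directly manages Sven, Wendy. Under Sven: Benno (1). Wendy has no reports. So Zaid's organization is 2 direct reports plus everyone under them: 2 + 1 = 3.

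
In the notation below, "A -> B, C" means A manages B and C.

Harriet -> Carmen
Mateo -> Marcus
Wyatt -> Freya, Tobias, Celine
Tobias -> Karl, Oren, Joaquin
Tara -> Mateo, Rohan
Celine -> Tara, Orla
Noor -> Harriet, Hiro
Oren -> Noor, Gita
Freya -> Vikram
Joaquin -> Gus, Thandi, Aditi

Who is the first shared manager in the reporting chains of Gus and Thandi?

Joaquin

Gus's chain of managers is Joaquin, Tobias, Wyatt. Thandi's chain of managers is Joaquin, Tobias, Wyatt. The first manager that appears in both chains is Joaquin.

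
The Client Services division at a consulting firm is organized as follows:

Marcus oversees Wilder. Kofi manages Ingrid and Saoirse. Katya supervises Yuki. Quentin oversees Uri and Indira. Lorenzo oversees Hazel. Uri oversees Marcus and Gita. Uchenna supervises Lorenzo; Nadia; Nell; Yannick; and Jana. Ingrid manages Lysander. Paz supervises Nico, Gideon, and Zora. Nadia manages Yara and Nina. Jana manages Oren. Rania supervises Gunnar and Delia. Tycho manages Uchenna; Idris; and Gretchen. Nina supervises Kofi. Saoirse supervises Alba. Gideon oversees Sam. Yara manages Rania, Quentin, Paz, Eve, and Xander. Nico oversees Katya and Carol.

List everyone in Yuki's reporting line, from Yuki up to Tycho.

Yuki -> Katya -> Nico -> Paz -> Yara -> Nadia -> Uchenna -> Tycho

Yuki reports to Katya. Katya reports to Nico. Nico reports to Paz. Paz reports to Yara. Yara reports to Nadia. Nadia reports to Uchenna. Uchenna reports to Tycho. Tycho is at the top.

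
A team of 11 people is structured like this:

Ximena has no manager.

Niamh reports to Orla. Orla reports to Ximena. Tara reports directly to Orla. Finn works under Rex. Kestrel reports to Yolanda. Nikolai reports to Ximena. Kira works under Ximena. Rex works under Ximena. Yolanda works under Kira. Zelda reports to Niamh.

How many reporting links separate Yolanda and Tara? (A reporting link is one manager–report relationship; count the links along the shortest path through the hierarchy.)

4

Yolanda is 2 levels below Ximena, and Tara is 2 levels below Ximena (their lowest common manager). The shortest path runs up from Yolanda to Ximena and back down to Tara: 2 + 2 = 4 links.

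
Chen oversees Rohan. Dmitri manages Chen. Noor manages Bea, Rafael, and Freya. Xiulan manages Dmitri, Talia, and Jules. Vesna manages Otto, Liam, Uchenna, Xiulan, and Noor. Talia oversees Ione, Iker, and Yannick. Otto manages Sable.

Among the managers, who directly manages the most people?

Vesna

Direct-report counts: Vesna has 5; Noor has 3; Xiulan has 3; Talia has 3; Dmitri has 1; Chen has 1; Otto has 1. The largest is 5, held by Vesna.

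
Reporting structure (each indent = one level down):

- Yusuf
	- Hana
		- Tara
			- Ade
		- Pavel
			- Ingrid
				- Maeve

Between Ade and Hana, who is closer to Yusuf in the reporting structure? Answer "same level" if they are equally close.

Hana

Ade is 3 levels below Yusuf; Hana is 1. Hana is higher.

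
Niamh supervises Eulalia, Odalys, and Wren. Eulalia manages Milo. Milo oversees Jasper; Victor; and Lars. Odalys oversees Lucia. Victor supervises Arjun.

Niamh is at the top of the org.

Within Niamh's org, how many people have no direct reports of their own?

The people in Niamh's organization with no one reporting to them are Wren, Lucia, Lars, Arjun, Jasper. That is 5.

5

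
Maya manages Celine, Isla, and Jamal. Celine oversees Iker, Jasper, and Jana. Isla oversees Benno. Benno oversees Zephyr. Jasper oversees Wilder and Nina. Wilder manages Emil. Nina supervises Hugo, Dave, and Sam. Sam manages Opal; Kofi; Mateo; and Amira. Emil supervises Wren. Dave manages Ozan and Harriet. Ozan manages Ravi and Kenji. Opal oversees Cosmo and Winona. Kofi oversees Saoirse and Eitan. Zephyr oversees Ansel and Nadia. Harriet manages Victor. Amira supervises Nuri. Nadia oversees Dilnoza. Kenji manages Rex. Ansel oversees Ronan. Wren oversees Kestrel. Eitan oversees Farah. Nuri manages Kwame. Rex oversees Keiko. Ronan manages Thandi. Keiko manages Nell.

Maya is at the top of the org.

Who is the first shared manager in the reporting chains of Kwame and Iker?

Kwame's chain of managers is Nuri, Amira, Sam, Nina, Jasper, Celine, Maya. Iker's chain of managers is Celine, Maya. The first manager that appears in both chains is Celine.

Celine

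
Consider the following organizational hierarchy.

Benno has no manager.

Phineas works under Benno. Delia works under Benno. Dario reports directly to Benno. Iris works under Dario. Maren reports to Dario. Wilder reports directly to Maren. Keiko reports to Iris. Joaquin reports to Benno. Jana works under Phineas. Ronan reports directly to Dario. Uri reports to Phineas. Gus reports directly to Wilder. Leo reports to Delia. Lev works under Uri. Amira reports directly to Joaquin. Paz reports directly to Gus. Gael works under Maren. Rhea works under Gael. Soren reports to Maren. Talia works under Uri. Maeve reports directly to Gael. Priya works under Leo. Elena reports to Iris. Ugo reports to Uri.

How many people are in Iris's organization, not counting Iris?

2

Iris directly manages Keiko, Elena. Keiko has no reports. Elena has no reports. So Iris's organization is 2 direct reports plus everyone under them: 1 + 1 = 2.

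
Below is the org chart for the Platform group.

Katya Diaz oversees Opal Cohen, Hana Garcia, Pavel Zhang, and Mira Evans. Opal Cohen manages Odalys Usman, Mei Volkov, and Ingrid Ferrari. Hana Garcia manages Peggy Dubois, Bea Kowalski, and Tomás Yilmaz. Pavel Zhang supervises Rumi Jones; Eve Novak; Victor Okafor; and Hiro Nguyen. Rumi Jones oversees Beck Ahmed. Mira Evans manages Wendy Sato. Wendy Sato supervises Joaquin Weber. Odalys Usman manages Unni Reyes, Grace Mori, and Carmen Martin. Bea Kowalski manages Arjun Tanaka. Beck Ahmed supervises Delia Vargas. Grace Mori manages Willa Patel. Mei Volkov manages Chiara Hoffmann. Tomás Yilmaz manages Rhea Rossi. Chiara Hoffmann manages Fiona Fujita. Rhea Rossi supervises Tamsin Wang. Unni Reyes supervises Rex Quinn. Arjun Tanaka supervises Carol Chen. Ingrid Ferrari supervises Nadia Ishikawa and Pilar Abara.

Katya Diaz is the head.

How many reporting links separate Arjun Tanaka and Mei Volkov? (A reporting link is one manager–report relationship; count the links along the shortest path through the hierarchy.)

5

Arjun Tanaka is 3 levels below Katya Diaz, and Mei Volkov is 2 levels below Katya Diaz (their lowest common manager). The shortest path runs up from Arjun Tanaka to Katya Diaz and back down to Mei Volkov: 3 + 2 = 5 links.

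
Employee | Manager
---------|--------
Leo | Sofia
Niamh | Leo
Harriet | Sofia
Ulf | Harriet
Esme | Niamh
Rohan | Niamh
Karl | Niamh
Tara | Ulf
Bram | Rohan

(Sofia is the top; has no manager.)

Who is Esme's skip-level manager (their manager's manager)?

Leo

Esme reports to Niamh, and Niamh reports to Leo. So Esme's skip-level manager is Leo.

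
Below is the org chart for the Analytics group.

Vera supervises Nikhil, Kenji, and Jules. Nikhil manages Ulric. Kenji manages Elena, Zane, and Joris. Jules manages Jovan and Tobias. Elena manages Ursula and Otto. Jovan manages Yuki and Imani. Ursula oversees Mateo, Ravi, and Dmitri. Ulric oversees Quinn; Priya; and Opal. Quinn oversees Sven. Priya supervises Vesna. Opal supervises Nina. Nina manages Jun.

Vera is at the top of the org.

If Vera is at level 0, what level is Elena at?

2

Chain from Elena up to Vera: Elena → Kenji → Vera. That is 2 steps up, so Elena is 2 levels below Vera.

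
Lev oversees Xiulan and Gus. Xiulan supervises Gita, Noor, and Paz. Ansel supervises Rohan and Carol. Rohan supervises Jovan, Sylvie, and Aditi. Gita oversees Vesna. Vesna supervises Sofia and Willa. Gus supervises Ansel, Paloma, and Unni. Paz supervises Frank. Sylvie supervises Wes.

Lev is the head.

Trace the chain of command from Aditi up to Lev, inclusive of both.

Aditi -> Rohan -> Ansel -> Gus -> Lev

Aditi reports to Rohan. Rohan reports to Ansel. Ansel reports to Gus. Gus reports to Lev. Lev is at the top.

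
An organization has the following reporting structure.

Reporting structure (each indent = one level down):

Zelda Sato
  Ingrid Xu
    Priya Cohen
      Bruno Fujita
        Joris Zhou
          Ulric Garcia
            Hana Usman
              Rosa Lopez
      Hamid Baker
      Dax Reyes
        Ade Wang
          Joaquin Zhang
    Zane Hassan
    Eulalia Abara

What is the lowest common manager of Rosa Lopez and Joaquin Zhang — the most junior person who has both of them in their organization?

Rosa Lopez's chain of managers is Hana Usman, Ulric Garcia, Joris Zhou, Bruno Fujita, Priya Cohen, Ingrid Xu, Zelda Sato. Joaquin Zhang's chain of managers is Ade Wang, Dax Reyes, Priya Cohen, Ingrid Xu, Zelda Sato. The first manager that appears in both chains is Priya Cohen.

Priya Cohen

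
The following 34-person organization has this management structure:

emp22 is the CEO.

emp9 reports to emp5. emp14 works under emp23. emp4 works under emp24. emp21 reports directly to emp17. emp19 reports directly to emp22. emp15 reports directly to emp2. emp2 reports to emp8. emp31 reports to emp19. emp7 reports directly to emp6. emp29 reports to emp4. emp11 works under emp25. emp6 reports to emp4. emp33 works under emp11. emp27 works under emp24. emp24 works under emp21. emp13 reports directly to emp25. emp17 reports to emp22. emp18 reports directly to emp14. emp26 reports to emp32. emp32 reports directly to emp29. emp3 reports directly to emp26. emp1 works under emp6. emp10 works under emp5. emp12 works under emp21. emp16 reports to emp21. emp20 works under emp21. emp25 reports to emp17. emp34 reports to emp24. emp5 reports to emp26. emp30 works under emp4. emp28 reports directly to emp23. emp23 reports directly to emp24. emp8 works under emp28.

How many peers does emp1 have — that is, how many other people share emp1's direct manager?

emp1 reports to emp6. emp6's other direct reports are emp7 — 1 peer.

1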